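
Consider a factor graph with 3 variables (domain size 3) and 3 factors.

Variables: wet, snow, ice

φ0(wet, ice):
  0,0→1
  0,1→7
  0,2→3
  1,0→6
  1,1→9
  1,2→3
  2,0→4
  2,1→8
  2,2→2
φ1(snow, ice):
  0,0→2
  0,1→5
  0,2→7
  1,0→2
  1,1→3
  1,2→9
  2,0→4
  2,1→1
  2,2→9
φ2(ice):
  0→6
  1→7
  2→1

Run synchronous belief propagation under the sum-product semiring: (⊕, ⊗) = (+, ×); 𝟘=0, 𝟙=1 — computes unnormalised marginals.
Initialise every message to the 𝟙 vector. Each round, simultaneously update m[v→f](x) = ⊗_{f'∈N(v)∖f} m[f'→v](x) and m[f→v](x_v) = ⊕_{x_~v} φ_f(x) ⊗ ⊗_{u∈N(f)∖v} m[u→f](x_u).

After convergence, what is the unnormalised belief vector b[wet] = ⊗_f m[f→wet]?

b[wet] = [564, 930, 746]

init: all messages = 𝟙 over 3 values
r1 m[φ0→wet] = [11, 18, 14]
r1 m[φ0→ice] = [11, 24, 8]
r1 m[φ1→snow] = [14, 14, 14]
r1 m[φ1→ice] = [8, 9, 25]
r1 m[φ2→ice] = [6, 7, 1]
r1 m[wet→φ0] = [1, 1, 1]
r1 m[snow→φ1] = [1, 1, 1]
r1 m[ice→φ0] = [1, 1, 1]
r1 m[ice→φ1] = [1, 1, 1]
r1 m[ice→φ2] = [1, 1, 1]
r2 m[φ0→wet] = [11, 18, 14]
r2 m[φ0→ice] = [11, 24, 8]
r2 m[φ1→snow] = [14, 14, 14]
r2 m[φ1→ice] = [8, 9, 25]
r2 m[φ2→ice] = [6, 7, 1]
r2 m[wet→φ0] = [1, 1, 1]
r2 m[snow→φ1] = [1, 1, 1]
r2 m[ice→φ0] = [48, 63, 25]
r2 m[ice→φ1] = [66, 168, 8]
r2 m[ice→φ2] = [88, 216, 200]
r3 m[φ0→wet] = [564, 930, 746]
r3 m[φ0→ice] = [11, 24, 8]
r3 m[φ1→snow] = [1028, 708, 504]
r3 m[φ1→ice] = [8, 9, 25]
r3 m[φ2→ice] = [6, 7, 1]
r3 m[wet→φ0] = [1, 1, 1]
r3 m[snow→φ1] = [1, 1, 1]
r3 m[ice→φ0] = [48, 63, 25]
r3 m[ice→φ1] = [66, 168, 8]
r3 m[ice→φ2] = [88, 216, 200]
r4 m[φ0→wet] = [564, 930, 746]
r4 m[φ0→ice] = [11, 24, 8]
r4 m[φ1→snow] = [1028, 708, 504]
r4 m[φ1→ice] = [8, 9, 25]
r4 m[φ2→ice] = [6, 7, 1]
r4 m[wet→φ0] = [1, 1, 1]
r4 m[snow→φ1] = [1, 1, 1]
r4 m[ice→φ0] = [48, 63, 25]
r4 m[ice→φ1] = [66, 168, 8]
r4 m[ice→φ2] = [88, 216, 200]
fixed point reached at round 4
b[wet] = ⊗ incoming = [564, 930, 746]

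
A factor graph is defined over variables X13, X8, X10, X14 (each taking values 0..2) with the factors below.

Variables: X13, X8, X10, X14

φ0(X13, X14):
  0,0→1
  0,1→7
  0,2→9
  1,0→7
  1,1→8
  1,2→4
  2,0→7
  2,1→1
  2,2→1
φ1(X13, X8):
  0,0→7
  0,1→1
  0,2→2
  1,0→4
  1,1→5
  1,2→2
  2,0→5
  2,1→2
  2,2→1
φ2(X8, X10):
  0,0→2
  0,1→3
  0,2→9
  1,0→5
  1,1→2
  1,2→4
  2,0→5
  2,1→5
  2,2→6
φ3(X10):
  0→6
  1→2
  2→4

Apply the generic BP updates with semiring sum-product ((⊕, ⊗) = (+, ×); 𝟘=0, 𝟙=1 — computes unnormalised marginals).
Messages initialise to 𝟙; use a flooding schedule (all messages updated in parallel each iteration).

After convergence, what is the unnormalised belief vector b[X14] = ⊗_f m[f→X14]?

init: all messages = 𝟙 over 3 values
r1 m[φ0→X13] = [17, 19, 9]
r1 m[φ0→X14] = [15, 16, 14]
r1 m[φ1→X13] = [10, 11, 8]
r1 m[φ1→X8] = [16, 8, 5]
r1 m[φ2→X8] = [14, 11, 16]
r1 m[φ2→X10] = [12, 10, 19]
r1 m[φ3→X10] = [6, 2, 4]
r1 m[X13→φ0] = [1, 1, 1]
r1 m[X13→φ1] = [1, 1, 1]
r1 m[X8→φ1] = [1, 1, 1]
r1 m[X8→φ2] = [1, 1, 1]
r1 m[X10→φ2] = [1, 1, 1]
r1 m[X10→φ3] = [1, 1, 1]
r1 m[X14→φ0] = [1, 1, 1]
r2 m[φ0→X13] = [17, 19, 9]
r2 m[φ0→X14] = [15, 16, 14]
r2 m[φ1→X13] = [10, 11, 8]
r2 m[φ1→X8] = [16, 8, 5]
r2 m[φ2→X8] = [14, 11, 16]
r2 m[φ2→X10] = [12, 10, 19]
r2 m[φ3→X10] = [6, 2, 4]
r2 m[X13→φ0] = [10, 11, 8]
r2 m[X13→φ1] = [17, 19, 9]
r2 m[X8→φ1] = [14, 11, 16]
r2 m[X8→φ2] = [16, 8, 5]
r2 m[X10→φ2] = [6, 2, 4]
r2 m[X10→φ3] = [12, 10, 19]
r2 m[X14→φ0] = [1, 1, 1]
r3 m[φ0→X13] = [17, 19, 9]
r3 m[φ0→X14] = [143, 166, 142]
r3 m[φ1→X13] = [141, 143, 108]
r3 m[φ1→X8] = [240, 130, 81]
r3 m[φ2→X8] = [54, 50, 64]
r3 m[φ2→X10] = [97, 89, 206]
r3 m[φ3→X10] = [6, 2, 4]
r3 m[X13→φ0] = [10, 11, 8]
r3 m[X13→φ1] = [17, 19, 9]
r3 m[X8→φ1] = [14, 11, 16]
r3 m[X8→φ2] = [16, 8, 5]
r3 m[X10→φ2] = [6, 2, 4]
r3 m[X10→φ3] = [12, 10, 19]
r3 m[X14→φ0] = [1, 1, 1]
r4 m[φ0→X13] = [17, 19, 9]
r4 m[φ0→X14] = [143, 166, 142]
r4 m[φ1→X13] = [141, 143, 108]
r4 m[φ1→X8] = [240, 130, 81]
r4 m[φ2→X8] = [54, 50, 64]
r4 m[φ2→X10] = [97, 89, 206]
r4 m[φ3→X10] = [6, 2, 4]
r4 m[X13→φ0] = [141, 143, 108]
r4 m[X13→φ1] = [17, 19, 9]
r4 m[X8→φ1] = [54, 50, 64]
r4 m[X8→φ2] = [240, 130, 81]
r4 m[X10→φ2] = [6, 2, 4]
r4 m[X10→φ3] = [97, 89, 206]
r4 m[X14→φ0] = [1, 1, 1]
r5 m[φ0→X13] = [17, 19, 9]
r5 m[φ0→X14] = [1898, 2239, 1949]
r5 m[φ1→X13] = [556, 594, 434]
r5 m[φ1→X8] = [240, 130, 81]
r5 m[φ2→X8] = [54, 50, 64]
r5 m[φ2→X10] = [1535, 1385, 3166]
r5 m[φ3→X10] = [6, 2, 4]
r5 m[X13→φ0] = [141, 143, 108]
r5 m[X13→φ1] = [17, 19, 9]
r5 m[X8→φ1] = [54, 50, 64]
r5 m[X8→φ2] = [240, 130, 81]
r5 m[X10→φ2] = [6, 2, 4]
r5 m[X10→φ3] = [97, 89, 206]
r5 m[X14→φ0] = [1, 1, 1]
r6 m[φ0→X13] = [17, 19, 9]
r6 m[φ0→X14] = [1898, 2239, 1949]
r6 m[φ1→X13] = [556, 594, 434]
r6 m[φ1→X8] = [240, 130, 81]
r6 m[φ2→X8] = [54, 50, 64]
r6 m[φ2→X10] = [1535, 1385, 3166]
r6 m[φ3→X10] = [6, 2, 4]
r6 m[X13→φ0] = [556, 594, 434]
r6 m[X13→φ1] = [17, 19, 9]
r6 m[X8→φ1] = [54, 50, 64]
r6 m[X8→φ2] = [240, 130, 81]
r6 m[X10→φ2] = [6, 2, 4]
r6 m[X10→φ3] = [1535, 1385, 3166]
r6 m[X14→φ0] = [1, 1, 1]
r7 m[φ0→X13] = [17, 19, 9]
r7 m[φ0→X14] = [7752, 9078, 7814]
r7 m[φ1→X13] = [556, 594, 434]
r7 m[φ1→X8] = [240, 130, 81]
r7 m[φ2→X8] = [54, 50, 64]
r7 m[φ2→X10] = [1535, 1385, 3166]
r7 m[φ3→X10] = [6, 2, 4]
r7 m[X13→φ0] = [556, 594, 434]
r7 m[X13→φ1] = [17, 19, 9]
r7 m[X8→φ1] = [54, 50, 64]
r7 m[X8→φ2] = [240, 130, 81]
r7 m[X10→φ2] = [6, 2, 4]
r7 m[X10→φ3] = [1535, 1385, 3166]
r7 m[X14→φ0] = [1, 1, 1]
r8 m[φ0→X13] = [17, 19, 9]
r8 m[φ0→X14] = [7752, 9078, 7814]
r8 m[φ1→X13] = [556, 594, 434]
r8 m[φ1→X8] = [240, 130, 81]
r8 m[φ2→X8] = [54, 50, 64]
r8 m[φ2→X10] = [1535, 1385, 3166]
r8 m[φ3→X10] = [6, 2, 4]
r8 m[X13→φ0] = [556, 594, 434]
r8 m[X13→φ1] = [17, 19, 9]
r8 m[X8→φ1] = [54, 50, 64]
r8 m[X8→φ2] = [240, 130, 81]
r8 m[X10→φ2] = [6, 2, 4]
r8 m[X10→φ3] = [1535, 1385, 3166]
r8 m[X14→φ0] = [1, 1, 1]
fixed point reached at round 8
b[X14] = ⊗ incoming = [7752, 9078, 7814]

b[X14] = [7752, 9078, 7814]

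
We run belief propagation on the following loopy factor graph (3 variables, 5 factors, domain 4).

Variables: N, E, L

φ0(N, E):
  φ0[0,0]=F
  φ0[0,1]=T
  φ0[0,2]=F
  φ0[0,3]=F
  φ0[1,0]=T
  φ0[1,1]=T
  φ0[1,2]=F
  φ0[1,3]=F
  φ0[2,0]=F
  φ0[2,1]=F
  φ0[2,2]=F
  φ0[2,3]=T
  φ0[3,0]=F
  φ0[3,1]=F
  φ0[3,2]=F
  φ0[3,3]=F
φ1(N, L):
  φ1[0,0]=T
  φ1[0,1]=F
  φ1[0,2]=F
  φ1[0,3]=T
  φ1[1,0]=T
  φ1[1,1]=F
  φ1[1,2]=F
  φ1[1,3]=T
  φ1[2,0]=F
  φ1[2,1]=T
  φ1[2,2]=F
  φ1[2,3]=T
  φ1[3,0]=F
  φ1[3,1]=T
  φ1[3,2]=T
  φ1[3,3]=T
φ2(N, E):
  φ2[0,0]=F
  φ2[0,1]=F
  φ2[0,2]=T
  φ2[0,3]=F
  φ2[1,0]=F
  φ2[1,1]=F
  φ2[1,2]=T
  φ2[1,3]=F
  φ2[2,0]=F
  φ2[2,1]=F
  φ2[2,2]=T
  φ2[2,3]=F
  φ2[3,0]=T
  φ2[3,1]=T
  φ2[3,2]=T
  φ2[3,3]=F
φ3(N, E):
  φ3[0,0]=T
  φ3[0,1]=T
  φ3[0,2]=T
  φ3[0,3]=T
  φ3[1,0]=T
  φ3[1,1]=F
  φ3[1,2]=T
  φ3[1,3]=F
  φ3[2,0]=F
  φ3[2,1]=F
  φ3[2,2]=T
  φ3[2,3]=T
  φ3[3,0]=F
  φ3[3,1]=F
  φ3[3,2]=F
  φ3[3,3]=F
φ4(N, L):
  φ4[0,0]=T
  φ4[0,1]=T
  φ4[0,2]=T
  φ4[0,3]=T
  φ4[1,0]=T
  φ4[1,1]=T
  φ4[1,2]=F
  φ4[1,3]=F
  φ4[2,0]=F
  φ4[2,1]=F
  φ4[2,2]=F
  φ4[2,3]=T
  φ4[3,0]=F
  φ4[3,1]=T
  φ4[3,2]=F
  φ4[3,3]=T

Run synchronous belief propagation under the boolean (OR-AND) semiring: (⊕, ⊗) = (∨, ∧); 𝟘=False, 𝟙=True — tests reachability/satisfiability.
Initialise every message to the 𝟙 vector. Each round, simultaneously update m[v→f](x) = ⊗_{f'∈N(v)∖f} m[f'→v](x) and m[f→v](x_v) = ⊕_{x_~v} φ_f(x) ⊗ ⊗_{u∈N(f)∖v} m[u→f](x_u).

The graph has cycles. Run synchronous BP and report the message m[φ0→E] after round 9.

init: all messages = 𝟙 over 4 values
r1 m[φ0→N] = [T, T, T, F]
r1 m[φ0→E] = [T, T, F, T]
r1 m[φ1→N] = [T, T, T, T]
r1 m[φ1→L] = [T, T, T, T]
r1 m[φ2→N] = [T, T, T, T]
r1 m[φ2→E] = [T, T, T, F]
r1 m[φ3→N] = [T, T, T, F]
r1 m[φ3→E] = [T, T, T, T]
r1 m[φ4→N] = [T, T, T, T]
r1 m[φ4→L] = [T, T, T, T]
r1 m[N→φ0] = [T, T, T, T]
r1 m[N→φ1] = [T, T, T, T]
r1 m[N→φ2] = [T, T, T, T]
r1 m[N→φ3] = [T, T, T, T]
r1 m[N→φ4] = [T, T, T, T]
r1 m[E→φ0] = [T, T, T, T]
r1 m[E→φ2] = [T, T, T, T]
r1 m[E→φ3] = [T, T, T, T]
r1 m[L→φ1] = [T, T, T, T]
r1 m[L→φ4] = [T, T, T, T]
r2 m[φ0→N] = [T, T, T, F]
r2 m[φ0→E] = [T, T, F, T]
r2 m[φ1→N] = [T, T, T, T]
r2 m[φ1→L] = [T, T, T, T]
r2 m[φ2→N] = [T, T, T, T]
r2 m[φ2→E] = [T, T, T, F]
r2 m[φ3→N] = [T, T, T, F]
r2 m[φ3→E] = [T, T, T, T]
r2 m[φ4→N] = [T, T, T, T]
r2 m[φ4→L] = [T, T, T, T]
r2 m[N→φ0] = [T, T, T, F]
r2 m[N→φ1] = [T, T, T, F]
r2 m[N→φ2] = [T, T, T, F]
r2 m[N→φ3] = [T, T, T, F]
r2 m[N→φ4] = [T, T, T, F]
r2 m[E→φ0] = [T, T, T, F]
r2 m[E→φ2] = [T, T, F, T]
r2 m[E→φ3] = [T, T, F, F]
r2 m[L→φ1] = [T, T, T, T]
r2 m[L→φ4] = [T, T, T, T]
r3 m[φ0→N] = [T, T, F, F]
r3 m[φ0→E] = [T, T, F, T]
r3 m[φ1→N] = [T, T, T, T]
r3 m[φ1→L] = [T, T, F, T]
r3 m[φ2→N] = [F, F, F, T]
r3 m[φ2→E] = [F, F, T, F]
r3 m[φ3→N] = [T, T, F, F]
r3 m[φ3→E] = [T, T, T, T]
r3 m[φ4→N] = [T, T, T, T]
r3 m[φ4→L] = [T, T, T, T]
r3 m[N→φ0] = [T, T, T, F]
r3 m[N→φ1] = [T, T, T, F]
r3 m[N→φ2] = [T, T, T, F]
r3 m[N→φ3] = [T, T, T, F]
r3 m[N→φ4] = [T, T, T, F]
r3 m[E→φ0] = [T, T, T, F]
r3 m[E→φ2] = [T, T, F, T]
r3 m[E→φ3] = [T, T, F, F]
r3 m[L→φ1] = [T, T, T, T]
r3 m[L→φ4] = [T, T, T, T]
r4 m[φ0→N] = [T, T, F, F]
r4 m[φ0→E] = [T, T, F, T]
r4 m[φ1→N] = [T, T, T, T]
r4 m[φ1→L] = [T, T, F, T]
r4 m[φ2→N] = [F, F, F, T]
r4 m[φ2→E] = [F, F, T, F]
r4 m[φ3→N] = [T, T, F, F]
r4 m[φ3→E] = [T, T, T, T]
r4 m[φ4→N] = [T, T, T, T]
r4 m[φ4→L] = [T, T, T, T]
r4 m[N→φ0] = [F, F, F, F]
r4 m[N→φ1] = [F, F, F, F]
r4 m[N→φ2] = [T, T, F, F]
r4 m[N→φ3] = [F, F, F, F]
r4 m[N→φ4] = [F, F, F, F]
r4 m[E→φ0] = [F, F, T, F]
r4 m[E→φ2] = [T, T, F, T]
r4 m[E→φ3] = [F, F, F, F]
r4 m[L→φ1] = [T, T, T, T]
r4 m[L→φ4] = [T, T, F, T]
r5 m[φ0→N] = [F, F, F, F]
r5 m[φ0→E] = [F, F, F, F]
r5 m[φ1→N] = [T, T, T, T]
r5 m[φ1→L] = [F, F, F, F]
r5 m[φ2→N] = [F, F, F, T]
r5 m[φ2→E] = [F, F, T, F]
r5 m[φ3→N] = [F, F, F, F]
r5 m[φ3→E] = [F, F, F, F]
r5 m[φ4→N] = [T, T, T, T]
r5 m[φ4→L] = [F, F, F, F]
r5 m[N→φ0] = [F, F, F, F]
r5 m[N→φ1] = [F, F, F, F]
r5 m[N→φ2] = [T, T, F, F]
r5 m[N→φ3] = [F, F, F, F]
r5 m[N→φ4] = [F, F, F, F]
r5 m[E→φ0] = [F, F, T, F]
r5 m[E→φ2] = [T, T, F, T]
r5 m[E→φ3] = [F, F, F, F]
r5 m[L→φ1] = [T, T, T, T]
r5 m[L→φ4] = [T, T, F, T]
r6 m[φ0→N] = [F, F, F, F]
r6 m[φ0→E] = [F, F, F, F]
r6 m[φ1→N] = [T, T, T, T]
r6 m[φ1→L] = [F, F, F, F]
r6 m[φ2→N] = [F, F, F, T]
r6 m[φ2→E] = [F, F, T, F]
r6 m[φ3→N] = [F, F, F, F]
r6 m[φ3→E] = [F, F, F, F]
r6 m[φ4→N] = [T, T, T, T]
r6 m[φ4→L] = [F, F, F, F]
r6 m[N→φ0] = [F, F, F, F]
r6 m[N→φ1] = [F, F, F, F]
r6 m[N→φ2] = [F, F, F, F]
r6 m[N→φ3] = [F, F, F, F]
r6 m[N→φ4] = [F, F, F, F]
r6 m[E→φ0] = [F, F, F, F]
r6 m[E→φ2] = [F, F, F, F]
r6 m[E→φ3] = [F, F, F, F]
r6 m[L→φ1] = [F, F, F, F]
r6 m[L→φ4] = [F, F, F, F]
r7 m[φ0→N] = [F, F, F, F]
r7 m[φ0→E] = [F, F, F, F]
r7 m[φ1→N] = [F, F, F, F]
r7 m[φ1→L] = [F, F, F, F]
r7 m[φ2→N] = [F, F, F, F]
r7 m[φ2→E] = [F, F, F, F]
r7 m[φ3→N] = [F, F, F, F]
r7 m[φ3→E] = [F, F, F, F]
r7 m[φ4→N] = [F, F, F, F]
r7 m[φ4→L] = [F, F, F, F]
r7 m[N→φ0] = [F, F, F, F]
r7 m[N→φ1] = [F, F, F, F]
r7 m[N→φ2] = [F, F, F, F]
r7 m[N→φ3] = [F, F, F, F]
r7 m[N→φ4] = [F, F, F, F]
r7 m[E→φ0] = [F, F, F, F]
r7 m[E→φ2] = [F, F, F, F]
r7 m[E→φ3] = [F, F, F, F]
r7 m[L→φ1] = [F, F, F, F]
r7 m[L→φ4] = [F, F, F, F]
r8 m[φ0→N] = [F, F, F, F]
r8 m[φ0→E] = [F, F, F, F]
r8 m[φ1→N] = [F, F, F, F]
r8 m[φ1→L] = [F, F, F, F]
r8 m[φ2→N] = [F, F, F, F]
r8 m[φ2→E] = [F, F, F, F]
r8 m[φ3→N] = [F, F, F, F]
r8 m[φ3→E] = [F, F, F, F]
r8 m[φ4→N] = [F, F, F, F]
r8 m[φ4→L] = [F, F, F, F]
r8 m[N→φ0] = [F, F, F, F]
r8 m[N→φ1] = [F, F, F, F]
r8 m[N→φ2] = [F, F, F, F]
r8 m[N→φ3] = [F, F, F, F]
r8 m[N→φ4] = [F, F, F, F]
r8 m[E→φ0] = [F, F, F, F]
r8 m[E→φ2] = [F, F, F, F]
r8 m[E→φ3] = [F, F, F, F]
r8 m[L→φ1] = [F, F, F, F]
r8 m[L→φ4] = [F, F, F, F]
r9 m[φ0→N] = [F, F, F, F]
r9 m[φ0→E] = [F, F, F, F]
r9 m[φ1→N] = [F, F, F, F]
r9 m[φ1→L] = [F, F, F, F]
r9 m[φ2→N] = [F, F, F, F]
r9 m[φ2→E] = [F, F, F, F]
r9 m[φ3→N] = [F, F, F, F]
r9 m[φ3→E] = [F, F, F, F]
r9 m[φ4→N] = [F, F, F, F]
r9 m[φ4→L] = [F, F, F, F]
r9 m[N→φ0] = [F, F, F, F]
r9 m[N→φ1] = [F, F, F, F]
r9 m[N→φ2] = [F, F, F, F]
r9 m[N→φ3] = [F, F, F, F]
r9 m[N→φ4] = [F, F, F, F]
r9 m[E→φ0] = [F, F, F, F]
r9 m[E→φ2] = [F, F, F, F]
r9 m[E→φ3] = [F, F, F, F]
r9 m[L→φ1] = [F, F, F, F]
r9 m[L→φ4] = [F, F, F, F]
fixed point reached at round 8

message @ round 9 = [F, F, F, F]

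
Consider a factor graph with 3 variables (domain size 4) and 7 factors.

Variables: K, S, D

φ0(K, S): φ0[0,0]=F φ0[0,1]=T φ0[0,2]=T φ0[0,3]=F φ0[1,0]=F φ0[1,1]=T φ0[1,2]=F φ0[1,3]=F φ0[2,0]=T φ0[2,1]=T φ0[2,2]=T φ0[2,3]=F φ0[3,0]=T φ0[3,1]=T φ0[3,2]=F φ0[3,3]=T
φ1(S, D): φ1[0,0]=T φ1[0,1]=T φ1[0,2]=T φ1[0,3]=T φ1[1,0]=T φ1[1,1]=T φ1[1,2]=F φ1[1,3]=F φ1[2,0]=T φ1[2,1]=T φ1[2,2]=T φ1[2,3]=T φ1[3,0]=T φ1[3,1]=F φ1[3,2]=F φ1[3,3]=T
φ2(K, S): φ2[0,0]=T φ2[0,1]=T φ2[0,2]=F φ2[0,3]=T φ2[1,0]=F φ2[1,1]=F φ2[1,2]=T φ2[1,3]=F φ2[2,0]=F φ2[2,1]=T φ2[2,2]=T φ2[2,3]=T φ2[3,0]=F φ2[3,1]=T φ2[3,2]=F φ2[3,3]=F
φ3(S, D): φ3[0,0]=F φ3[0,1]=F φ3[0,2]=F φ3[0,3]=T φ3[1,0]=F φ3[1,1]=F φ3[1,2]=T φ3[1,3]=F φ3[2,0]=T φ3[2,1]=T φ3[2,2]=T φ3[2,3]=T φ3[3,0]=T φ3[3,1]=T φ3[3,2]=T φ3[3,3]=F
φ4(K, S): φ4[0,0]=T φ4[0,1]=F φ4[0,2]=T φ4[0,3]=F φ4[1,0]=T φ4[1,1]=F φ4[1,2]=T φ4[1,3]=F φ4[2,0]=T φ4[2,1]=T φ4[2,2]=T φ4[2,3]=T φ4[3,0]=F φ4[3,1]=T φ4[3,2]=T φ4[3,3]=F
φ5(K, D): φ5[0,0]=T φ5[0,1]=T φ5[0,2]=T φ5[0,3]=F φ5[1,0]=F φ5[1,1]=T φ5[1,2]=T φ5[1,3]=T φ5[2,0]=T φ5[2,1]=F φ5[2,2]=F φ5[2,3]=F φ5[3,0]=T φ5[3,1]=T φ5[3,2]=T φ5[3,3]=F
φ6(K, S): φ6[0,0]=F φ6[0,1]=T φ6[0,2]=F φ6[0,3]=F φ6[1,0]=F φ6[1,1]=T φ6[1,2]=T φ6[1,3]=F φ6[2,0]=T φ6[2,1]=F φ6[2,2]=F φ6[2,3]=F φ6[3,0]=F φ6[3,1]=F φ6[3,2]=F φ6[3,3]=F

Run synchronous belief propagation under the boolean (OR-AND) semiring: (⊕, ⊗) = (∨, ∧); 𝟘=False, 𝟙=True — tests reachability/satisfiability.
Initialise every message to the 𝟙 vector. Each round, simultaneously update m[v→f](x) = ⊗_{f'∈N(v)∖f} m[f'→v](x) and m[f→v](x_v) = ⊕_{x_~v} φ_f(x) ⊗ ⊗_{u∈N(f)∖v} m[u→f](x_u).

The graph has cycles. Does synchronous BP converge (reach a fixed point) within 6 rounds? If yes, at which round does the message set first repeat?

CONVERGED at round 5

init: all messages = 𝟙 over 4 values
r1 m[φ0→K] = [T, T, T, T]
r1 m[φ0→S] = [T, T, T, T]
r1 m[φ1→S] = [T, T, T, T]
r1 m[φ1→D] = [T, T, T, T]
r1 m[φ2→K] = [T, T, T, T]
r1 m[φ2→S] = [T, T, T, T]
r1 m[φ3→S] = [T, T, T, T]
r1 m[φ3→D] = [T, T, T, T]
r1 m[φ4→K] = [T, T, T, T]
r1 m[φ4→S] = [T, T, T, T]
r1 m[φ5→K] = [T, T, T, T]
r1 m[φ5→D] = [T, T, T, T]
r1 m[φ6→K] = [T, T, T, F]
r1 m[φ6→S] = [T, T, T, F]
r1 m[K→φ0] = [T, T, T, T]
r1 m[K→φ2] = [T, T, T, T]
r1 m[K→φ4] = [T, T, T, T]
r1 m[K→φ5] = [T, T, T, T]
r1 m[K→φ6] = [T, T, T, T]
r1 m[S→φ0] = [T, T, T, T]
r1 m[S→φ1] = [T, T, T, T]
r1 m[S→φ2] = [T, T, T, T]
r1 m[S→φ3] = [T, T, T, T]
r1 m[S→φ4] = [T, T, T, T]
r1 m[S→φ6] = [T, T, T, T]
r1 m[D→φ1] = [T, T, T, T]
r1 m[D→φ3] = [T, T, T, T]
r1 m[D→φ5] = [T, T, T, T]
r2 m[φ0→K] = [T, T, T, T]
r2 m[φ0→S] = [T, T, T, T]
r2 m[φ1→S] = [T, T, T, T]
r2 m[φ1→D] = [T, T, T, T]
r2 m[φ2→K] = [T, T, T, T]
r2 m[φ2→S] = [T, T, T, T]
r2 m[φ3→S] = [T, T, T, T]
r2 m[φ3→D] = [T, T, T, T]
r2 m[φ4→K] = [T, T, T, T]
r2 m[φ4→S] = [T, T, T, T]
r2 m[φ5→K] = [T, T, T, T]
r2 m[φ5→D] = [T, T, T, T]
r2 m[φ6→K] = [T, T, T, F]
r2 m[φ6→S] = [T, T, T, F]
r2 m[K→φ0] = [T, T, T, F]
r2 m[K→φ2] = [T, T, T, F]
r2 m[K→φ4] = [T, T, T, F]
r2 m[K→φ5] = [T, T, T, F]
r2 m[K→φ6] = [T, T, T, T]
r2 m[S→φ0] = [T, T, T, F]
r2 m[S→φ1] = [T, T, T, F]
r2 m[S→φ2] = [T, T, T, F]
r2 m[S→φ3] = [T, T, T, F]
r2 m[S→φ4] = [T, T, T, F]
r2 m[S→φ6] = [T, T, T, T]
r2 m[D→φ1] = [T, T, T, T]
r2 m[D→φ3] = [T, T, T, T]
r2 m[D→φ5] = [T, T, T, T]
r3 m[φ0→K] = [T, T, T, T]
r3 m[φ0→S] = [T, T, T, F]
r3 m[φ1→S] = [T, T, T, T]
r3 m[φ1→D] = [T, T, T, T]
r3 m[φ2→K] = [T, T, T, T]
r3 m[φ2→S] = [T, T, T, T]
r3 m[φ3→S] = [T, T, T, T]
r3 m[φ3→D] = [T, T, T, T]
r3 m[φ4→K] = [T, T, T, T]
r3 m[φ4→S] = [T, T, T, T]
r3 m[φ5→K] = [T, T, T, T]
r3 m[φ5→D] = [T, T, T, T]
r3 m[φ6→K] = [T, T, T, F]
r3 m[φ6→S] = [T, T, T, F]
r3 m[K→φ0] = [T, T, T, F]
r3 m[K→φ2] = [T, T, T, F]
r3 m[K→φ4] = [T, T, T, F]
r3 m[K→φ5] = [T, T, T, F]
r3 m[K→φ6] = [T, T, T, T]
r3 m[S→φ0] = [T, T, T, F]
r3 m[S→φ1] = [T, T, T, F]
r3 m[S→φ2] = [T, T, T, F]
r3 m[S→φ3] = [T, T, T, F]
r3 m[S→φ4] = [T, T, T, F]
r3 m[S→φ6] = [T, T, T, T]
r3 m[D→φ1] = [T, T, T, T]
r3 m[D→φ3] = [T, T, T, T]
r3 m[D→φ5] = [T, T, T, T]
r4 m[φ0→K] = [T, T, T, T]
r4 m[φ0→S] = [T, T, T, F]
r4 m[φ1→S] = [T, T, T, T]
r4 m[φ1→D] = [T, T, T, T]
r4 m[φ2→K] = [T, T, T, T]
r4 m[φ2→S] = [T, T, T, T]
r4 m[φ3→S] = [T, T, T, T]
r4 m[φ3→D] = [T, T, T, T]
r4 m[φ4→K] = [T, T, T, T]
r4 m[φ4→S] = [T, T, T, T]
r4 m[φ5→K] = [T, T, T, T]
r4 m[φ5→D] = [T, T, T, T]
r4 m[φ6→K] = [T, T, T, F]
r4 m[φ6→S] = [T, T, T, F]
r4 m[K→φ0] = [T, T, T, F]
r4 m[K→φ2] = [T, T, T, F]
r4 m[K→φ4] = [T, T, T, F]
r4 m[K→φ5] = [T, T, T, F]
r4 m[K→φ6] = [T, T, T, T]
r4 m[S→φ0] = [T, T, T, F]
r4 m[S→φ1] = [T, T, T, F]
r4 m[S→φ2] = [T, T, T, F]
r4 m[S→φ3] = [T, T, T, F]
r4 m[S→φ4] = [T, T, T, F]
r4 m[S→φ6] = [T, T, T, F]
r4 m[D→φ1] = [T, T, T, T]
r4 m[D→φ3] = [T, T, T, T]
r4 m[D→φ5] = [T, T, T, T]
r5 m[φ0→K] = [T, T, T, T]
r5 m[φ0→S] = [T, T, T, F]
r5 m[φ1→S] = [T, T, T, T]
r5 m[φ1→D] = [T, T, T, T]
r5 m[φ2→K] = [T, T, T, T]
r5 m[φ2→S] = [T, T, T, T]
r5 m[φ3→S] = [T, T, T, T]
r5 m[φ3→D] = [T, T, T, T]
r5 m[φ4→K] = [T, T, T, T]
r5 m[φ4→S] = [T, T, T, T]
r5 m[φ5→K] = [T, T, T, T]
r5 m[φ5→D] = [T, T, T, T]
r5 m[φ6→K] = [T, T, T, F]
r5 m[φ6→S] = [T, T, T, F]
r5 m[K→φ0] = [T, T, T, F]
r5 m[K→φ2] = [T, T, T, F]
r5 m[K→φ4] = [T, T, T, F]
r5 m[K→φ5] = [T, T, T, F]
r5 m[K→φ6] = [T, T, T, T]
r5 m[S→φ0] = [T, T, T, F]
r5 m[S→φ1] = [T, T, T, F]
r5 m[S→φ2] = [T, T, T, F]
r5 m[S→φ3] = [T, T, T, F]
r5 m[S→φ4] = [T, T, T, F]
r5 m[S→φ6] = [T, T, T, F]
r5 m[D→φ1] = [T, T, T, T]
r5 m[D→φ3] = [T, T, T, T]
r5 m[D→φ5] = [T, T, T, T]
fixed point reached at round 5
messages reach a fixed point at round 5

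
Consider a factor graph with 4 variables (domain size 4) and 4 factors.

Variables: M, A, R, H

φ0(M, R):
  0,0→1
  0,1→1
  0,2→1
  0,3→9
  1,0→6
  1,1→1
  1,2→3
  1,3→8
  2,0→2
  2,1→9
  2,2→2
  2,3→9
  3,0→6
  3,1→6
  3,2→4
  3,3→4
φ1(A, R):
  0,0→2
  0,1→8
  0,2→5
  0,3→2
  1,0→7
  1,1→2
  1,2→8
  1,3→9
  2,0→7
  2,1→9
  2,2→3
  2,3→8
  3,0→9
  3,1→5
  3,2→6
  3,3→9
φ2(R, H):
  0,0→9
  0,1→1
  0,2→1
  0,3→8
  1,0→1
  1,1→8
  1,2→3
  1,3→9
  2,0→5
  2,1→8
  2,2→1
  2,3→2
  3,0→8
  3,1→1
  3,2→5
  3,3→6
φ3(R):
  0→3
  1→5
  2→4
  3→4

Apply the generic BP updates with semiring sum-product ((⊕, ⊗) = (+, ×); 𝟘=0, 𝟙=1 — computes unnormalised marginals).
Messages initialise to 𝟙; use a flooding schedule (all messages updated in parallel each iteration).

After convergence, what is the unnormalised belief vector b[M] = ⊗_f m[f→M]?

b[M] = [25513, 33214, 48506, 38262]

init: all messages = 𝟙 over 4 values
r1 m[φ0→M] = [12, 18, 22, 20]
r1 m[φ0→R] = [15, 17, 10, 30]
r1 m[φ1→A] = [17, 26, 27, 29]
r1 m[φ1→R] = [25, 24, 22, 28]
r1 m[φ2→R] = [19, 21, 16, 20]
r1 m[φ2→H] = [23, 18, 10, 25]
r1 m[φ3→R] = [3, 5, 4, 4]
r1 m[M→φ0] = [1, 1, 1, 1]
r1 m[A→φ1] = [1, 1, 1, 1]
r1 m[R→φ0] = [1, 1, 1, 1]
r1 m[R→φ1] = [1, 1, 1, 1]
r1 m[R→φ2] = [1, 1, 1, 1]
r1 m[R→φ3] = [1, 1, 1, 1]
r1 m[H→φ2] = [1, 1, 1, 1]
r2 m[φ0→M] = [12, 18, 22, 20]
r2 m[φ0→R] = [15, 17, 10, 30]
r2 m[φ1→A] = [17, 26, 27, 29]
r2 m[φ1→R] = [25, 24, 22, 28]
r2 m[φ2→R] = [19, 21, 16, 20]
r2 m[φ2→H] = [23, 18, 10, 25]
r2 m[φ3→R] = [3, 5, 4, 4]
r2 m[M→φ0] = [1, 1, 1, 1]
r2 m[A→φ1] = [1, 1, 1, 1]
r2 m[R→φ0] = [1425, 2520, 1408, 2240]
r2 m[R→φ1] = [855, 1785, 640, 2400]
r2 m[R→φ2] = [1125, 2040, 880, 3360]
r2 m[R→φ3] = [7125, 8568, 3520, 16800]
r2 m[H→φ2] = [1, 1, 1, 1]
r3 m[φ0→M] = [25513, 33214, 48506, 38262]
r3 m[φ0→R] = [15, 17, 10, 30]
r3 m[φ1→A] = [23990, 36275, 43170, 42060]
r3 m[φ1→R] = [25, 24, 22, 28]
r3 m[φ2→R] = [19, 21, 16, 20]
r3 m[φ2→H] = [43445, 27845, 24925, 49280]
r3 m[φ3→R] = [3, 5, 4, 4]
r3 m[M→φ0] = [1, 1, 1, 1]
r3 m[A→φ1] = [1, 1, 1, 1]
r3 m[R→φ0] = [1425, 2520, 1408, 2240]
r3 m[R→φ1] = [855, 1785, 640, 2400]
r3 m[R→φ2] = [1125, 2040, 880, 3360]
r3 m[R→φ3] = [7125, 8568, 3520, 16800]
r3 m[H→φ2] = [1, 1, 1, 1]
r4 m[φ0→M] = [25513, 33214, 48506, 38262]
r4 m[φ0→R] = [15, 17, 10, 30]
r4 m[φ1→A] = [23990, 36275, 43170, 42060]
r4 m[φ1→R] = [25, 24, 22, 28]
r4 m[φ2→R] = [19, 21, 16, 20]
r4 m[φ2→H] = [43445, 27845, 24925, 49280]
r4 m[φ3→R] = [3, 5, 4, 4]
r4 m[M→φ0] = [1, 1, 1, 1]
r4 m[A→φ1] = [1, 1, 1, 1]
r4 m[R→φ0] = [1425, 2520, 1408, 2240]
r4 m[R→φ1] = [855, 1785, 640, 2400]
r4 m[R→φ2] = [1125, 2040, 880, 3360]
r4 m[R→φ3] = [7125, 8568, 3520, 16800]
r4 m[H→φ2] = [1, 1, 1, 1]
fixed point reached at round 4
b[M] = ⊗ incoming = [25513, 33214, 48506, 38262]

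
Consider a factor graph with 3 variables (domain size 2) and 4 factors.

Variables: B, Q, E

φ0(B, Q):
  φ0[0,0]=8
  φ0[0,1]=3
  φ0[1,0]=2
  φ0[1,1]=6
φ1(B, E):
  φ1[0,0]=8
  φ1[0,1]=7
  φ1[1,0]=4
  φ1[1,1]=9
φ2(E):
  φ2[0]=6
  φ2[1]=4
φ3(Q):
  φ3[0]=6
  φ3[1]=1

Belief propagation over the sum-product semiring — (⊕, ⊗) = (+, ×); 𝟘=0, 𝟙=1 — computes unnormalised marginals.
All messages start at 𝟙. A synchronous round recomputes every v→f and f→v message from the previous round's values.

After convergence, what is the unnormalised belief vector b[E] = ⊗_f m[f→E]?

b[E] = [2880, 2076]

init: all messages = 𝟙 over 2 values
r1 m[φ0→B] = [11, 8]
r1 m[φ0→Q] = [10, 9]
r1 m[φ1→B] = [15, 13]
r1 m[φ1→E] = [12, 16]
r1 m[φ2→E] = [6, 4]
r1 m[φ3→Q] = [6, 1]
r1 m[B→φ0] = [1, 1]
r1 m[B→φ1] = [1, 1]
r1 m[Q→φ0] = [1, 1]
r1 m[Q→φ3] = [1, 1]
r1 m[E→φ1] = [1, 1]
r1 m[E→φ2] = [1, 1]
r2 m[φ0→B] = [11, 8]
r2 m[φ0→Q] = [10, 9]
r2 m[φ1→B] = [15, 13]
r2 m[φ1→E] = [12, 16]
r2 m[φ2→E] = [6, 4]
r2 m[φ3→Q] = [6, 1]
r2 m[B→φ0] = [15, 13]
r2 m[B→φ1] = [11, 8]
r2 m[Q→φ0] = [6, 1]
r2 m[Q→φ3] = [10, 9]
r2 m[E→φ1] = [6, 4]
r2 m[E→φ2] = [12, 16]
r3 m[φ0→B] = [51, 18]
r3 m[φ0→Q] = [146, 123]
r3 m[φ1→B] = [76, 60]
r3 m[φ1→E] = [120, 149]
r3 m[φ2→E] = [6, 4]
r3 m[φ3→Q] = [6, 1]
r3 m[B→φ0] = [15, 13]
r3 m[B→φ1] = [11, 8]
r3 m[Q→φ0] = [6, 1]
r3 m[Q→φ3] = [10, 9]
r3 m[E→φ1] = [6, 4]
r3 m[E→φ2] = [12, 16]
r4 m[φ0→B] = [51, 18]
r4 m[φ0→Q] = [146, 123]
r4 m[φ1→B] = [76, 60]
r4 m[φ1→E] = [120, 149]
r4 m[φ2→E] = [6, 4]
r4 m[φ3→Q] = [6, 1]
r4 m[B→φ0] = [76, 60]
r4 m[B→φ1] = [51, 18]
r4 m[Q→φ0] = [6, 1]
r4 m[Q→φ3] = [146, 123]
r4 m[E→φ1] = [6, 4]
r4 m[E→φ2] = [120, 149]
r5 m[φ0→B] = [51, 18]
r5 m[φ0→Q] = [728, 588]
r5 m[φ1→B] = [76, 60]
r5 m[φ1→E] = [480, 519]
r5 m[φ2→E] = [6, 4]
r5 m[φ3→Q] = [6, 1]
r5 m[B→φ0] = [76, 60]
r5 m[B→φ1] = [51, 18]
r5 m[Q→φ0] = [6, 1]
r5 m[Q→φ3] = [146, 123]
r5 m[E→φ1] = [6, 4]
r5 m[E→φ2] = [120, 149]
r6 m[φ0→B] = [51, 18]
r6 m[φ0→Q] = [728, 588]
r6 m[φ1→B] = [76, 60]
r6 m[φ1→E] = [480, 519]
r6 m[φ2→E] = [6, 4]
r6 m[φ3→Q] = [6, 1]
r6 m[B→φ0] = [76, 60]
r6 m[B→φ1] = [51, 18]
r6 m[Q→φ0] = [6, 1]
r6 m[Q→φ3] = [728, 588]
r6 m[E→φ1] = [6, 4]
r6 m[E→φ2] = [480, 519]
r7 m[φ0→B] = [51, 18]
r7 m[φ0→Q] = [728, 588]
r7 m[φ1→B] = [76, 60]
r7 m[φ1→E] = [480, 519]
r7 m[φ2→E] = [6, 4]
r7 m[φ3→Q] = [6, 1]
r7 m[B→φ0] = [76, 60]
r7 m[B→φ1] = [51, 18]
r7 m[Q→φ0] = [6, 1]
r7 m[Q→φ3] = [728, 588]
r7 m[E→φ1] = [6, 4]
r7 m[E→φ2] = [480, 519]
fixed point reached at round 7
b[E] = ⊗ incoming = [2880, 2076]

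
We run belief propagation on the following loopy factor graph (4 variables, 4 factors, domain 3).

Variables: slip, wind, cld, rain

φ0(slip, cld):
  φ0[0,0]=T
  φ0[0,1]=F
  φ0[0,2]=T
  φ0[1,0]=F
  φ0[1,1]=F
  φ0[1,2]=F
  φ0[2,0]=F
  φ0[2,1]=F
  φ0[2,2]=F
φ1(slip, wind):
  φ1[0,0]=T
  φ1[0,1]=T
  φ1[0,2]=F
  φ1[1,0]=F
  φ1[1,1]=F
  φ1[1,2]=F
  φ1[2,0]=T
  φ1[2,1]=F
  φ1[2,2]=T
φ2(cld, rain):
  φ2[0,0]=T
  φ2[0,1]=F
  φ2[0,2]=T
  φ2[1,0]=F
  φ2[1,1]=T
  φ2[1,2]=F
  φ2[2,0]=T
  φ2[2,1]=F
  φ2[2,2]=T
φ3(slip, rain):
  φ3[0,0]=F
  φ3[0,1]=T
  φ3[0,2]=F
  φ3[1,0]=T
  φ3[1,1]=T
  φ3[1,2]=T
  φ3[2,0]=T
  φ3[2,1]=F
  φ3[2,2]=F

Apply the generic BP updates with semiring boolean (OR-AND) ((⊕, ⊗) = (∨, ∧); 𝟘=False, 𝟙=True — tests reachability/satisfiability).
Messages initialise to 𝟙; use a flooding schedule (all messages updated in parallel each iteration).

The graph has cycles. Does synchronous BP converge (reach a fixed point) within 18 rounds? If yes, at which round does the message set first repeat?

init: all messages = 𝟙 over 3 values
r1 m[φ0→slip] = [T, F, F]
r1 m[φ0→cld] = [T, F, T]
r1 m[φ1→slip] = [T, F, T]
r1 m[φ1→wind] = [T, T, T]
r1 m[φ2→cld] = [T, T, T]
r1 m[φ2→rain] = [T, T, T]
r1 m[φ3→slip] = [T, T, T]
r1 m[φ3→rain] = [T, T, T]
r1 m[slip→φ0] = [T, T, T]
r1 m[slip→φ1] = [T, T, T]
r1 m[slip→φ3] = [T, T, T]
r1 m[wind→φ1] = [T, T, T]
r1 m[cld→φ0] = [T, T, T]
r1 m[cld→φ2] = [T, T, T]
r1 m[rain→φ2] = [T, T, T]
r1 m[rain→φ3] = [T, T, T]
r2 m[φ0→slip] = [T, F, F]
r2 m[φ0→cld] = [T, F, T]
r2 m[φ1→slip] = [T, F, T]
r2 m[φ1→wind] = [T, T, T]
r2 m[φ2→cld] = [T, T, T]
r2 m[φ2→rain] = [T, T, T]
r2 m[φ3→slip] = [T, T, T]
r2 m[φ3→rain] = [T, T, T]
r2 m[slip→φ0] = [T, F, T]
r2 m[slip→φ1] = [T, F, F]
r2 m[slip→φ3] = [T, F, F]
r2 m[wind→φ1] = [T, T, T]
r2 m[cld→φ0] = [T, T, T]
r2 m[cld→φ2] = [T, F, T]
r2 m[rain→φ2] = [T, T, T]
r2 m[rain→φ3] = [T, T, T]
r3 m[φ0→slip] = [T, F, F]
r3 m[φ0→cld] = [T, F, T]
r3 m[φ1→slip] = [T, F, T]
r3 m[φ1→wind] = [T, T, F]
r3 m[φ2→cld] = [T, T, T]
r3 m[φ2→rain] = [T, F, T]
r3 m[φ3→slip] = [T, T, T]
r3 m[φ3→rain] = [F, T, F]
r3 m[slip→φ0] = [T, F, T]
r3 m[slip→φ1] = [T, F, F]
r3 m[slip→φ3] = [T, F, F]
r3 m[wind→φ1] = [T, T, T]
r3 m[cld→φ0] = [T, T, T]
r3 m[cld→φ2] = [T, F, T]
r3 m[rain→φ2] = [T, T, T]
r3 m[rain→φ3] = [T, T, T]
r4 m[φ0→slip] = [T, F, F]
r4 m[φ0→cld] = [T, F, T]
r4 m[φ1→slip] = [T, F, T]
r4 m[φ1→wind] = [T, T, F]
r4 m[φ2→cld] = [T, T, T]
r4 m[φ2→rain] = [T, F, T]
r4 m[φ3→slip] = [T, T, T]
r4 m[φ3→rain] = [F, T, F]
r4 m[slip→φ0] = [T, F, T]
r4 m[slip→φ1] = [T, F, F]
r4 m[slip→φ3] = [T, F, F]
r4 m[wind→φ1] = [T, T, T]
r4 m[cld→φ0] = [T, T, T]
r4 m[cld→φ2] = [T, F, T]
r4 m[rain→φ2] = [F, T, F]
r4 m[rain→φ3] = [T, F, T]
r5 m[φ0→slip] = [T, F, F]
r5 m[φ0→cld] = [T, F, T]
r5 m[φ1→slip] = [T, F, T]
r5 m[φ1→wind] = [T, T, F]
r5 m[φ2→cld] = [F, T, F]
r5 m[φ2→rain] = [T, F, T]
r5 m[φ3→slip] = [F, T, T]
r5 m[φ3→rain] = [F, T, F]
r5 m[slip→φ0] = [T, F, T]
r5 m[slip→φ1] = [T, F, F]
r5 m[slip→φ3] = [T, F, F]
r5 m[wind→φ1] = [T, T, T]
r5 m[cld→φ0] = [T, T, T]
r5 m[cld→φ2] = [T, F, T]
r5 m[rain→φ2] = [F, T, F]
r5 m[rain→φ3] = [T, F, T]
r6 m[φ0→slip] = [T, F, F]
r6 m[φ0→cld] = [T, F, T]
r6 m[φ1→slip] = [T, F, T]
r6 m[φ1→wind] = [T, T, F]
r6 m[φ2→cld] = [F, T, F]
r6 m[φ2→rain] = [T, F, T]
r6 m[φ3→slip] = [F, T, T]
r6 m[φ3→rain] = [F, T, F]
r6 m[slip→φ0] = [F, F, T]
r6 m[slip→φ1] = [F, F, F]
r6 m[slip→φ3] = [T, F, F]
r6 m[wind→φ1] = [T, T, T]
r6 m[cld→φ0] = [F, T, F]
r6 m[cld→φ2] = [T, F, T]
r6 m[rain→φ2] = [F, T, F]
r6 m[rain→φ3] = [T, F, T]
r7 m[φ0→slip] = [F, F, F]
r7 m[φ0→cld] = [F, F, F]
r7 m[φ1→slip] = [T, F, T]
r7 m[φ1→wind] = [F, F, F]
r7 m[φ2→cld] = [F, T, F]
r7 m[φ2→rain] = [T, F, T]
r7 m[φ3→slip] = [F, T, T]
r7 m[φ3→rain] = [F, T, F]
r7 m[slip→φ0] = [F, F, T]
r7 m[slip→φ1] = [F, F, F]
r7 m[slip→φ3] = [T, F, F]
r7 m[wind→φ1] = [T, T, T]
r7 m[cld→φ0] = [F, T, F]
r7 m[cld→φ2] = [T, F, T]
r7 m[rain→φ2] = [F, T, F]
r7 m[rain→φ3] = [T, F, T]
r8 m[φ0→slip] = [F, F, F]
r8 m[φ0→cld] = [F, F, F]
r8 m[φ1→slip] = [T, F, T]
r8 m[φ1→wind] = [F, F, F]
r8 m[φ2→cld] = [F, T, F]
r8 m[φ2→rain] = [T, F, T]
r8 m[φ3→slip] = [F, T, T]
r8 m[φ3→rain] = [F, T, F]
r8 m[slip→φ0] = [F, F, T]
r8 m[slip→φ1] = [F, F, F]
r8 m[slip→φ3] = [F, F, F]
r8 m[wind→φ1] = [T, T, T]
r8 m[cld→φ0] = [F, T, F]
r8 m[cld→φ2] = [F, F, F]
r8 m[rain→φ2] = [F, T, F]
r8 m[rain→φ3] = [T, F, T]
r9 m[φ0→slip] = [F, F, F]
r9 m[φ0→cld] = [F, F, F]
r9 m[φ1→slip] = [T, F, T]
r9 m[φ1→wind] = [F, F, F]
r9 m[φ2→cld] = [F, T, F]
r9 m[φ2→rain] = [F, F, F]
r9 m[φ3→slip] = [F, T, T]
r9 m[φ3→rain] = [F, F, F]
r9 m[slip→φ0] = [F, F, T]
r9 m[slip→φ1] = [F, F, F]
r9 m[slip→φ3] = [F, F, F]
r9 m[wind→φ1] = [T, T, T]
r9 m[cld→φ0] = [F, T, F]
r9 m[cld→φ2] = [F, F, F]
r9 m[rain→φ2] = [F, T, F]
r9 m[rain→φ3] = [T, F, T]
r10 m[φ0→slip] = [F, F, F]
r10 m[φ0→cld] = [F, F, F]
r10 m[φ1→slip] = [T, F, T]
r10 m[φ1→wind] = [F, F, F]
r10 m[φ2→cld] = [F, T, F]
r10 m[φ2→rain] = [F, F, F]
r10 m[φ3→slip] = [F, T, T]
r10 m[φ3→rain] = [F, F, F]
r10 m[slip→φ0] = [F, F, T]
r10 m[slip→φ1] = [F, F, F]
r10 m[slip→φ3] = [F, F, F]
r10 m[wind→φ1] = [T, T, T]
r10 m[cld→φ0] = [F, T, F]
r10 m[cld→φ2] = [F, F, F]
r10 m[rain→φ2] = [F, F, F]
r10 m[rain→φ3] = [F, F, F]
r11 m[φ0→slip] = [F, F, F]
r11 m[φ0→cld] = [F, F, F]
r11 m[φ1→slip] = [T, F, T]
r11 m[φ1→wind] = [F, F, F]
r11 m[φ2→cld] = [F, F, F]
r11 m[φ2→rain] = [F, F, F]
r11 m[φ3→slip] = [F, F, F]
r11 m[φ3→rain] = [F, F, F]
r11 m[slip→φ0] = [F, F, T]
r11 m[slip→φ1] = [F, F, F]
r11 m[slip→φ3] = [F, F, F]
r11 m[wind→φ1] = [T, T, T]
r11 m[cld→φ0] = [F, T, F]
r11 m[cld→φ2] = [F, F, F]
r11 m[rain→φ2] = [F, F, F]
r11 m[rain→φ3] = [F, F, F]
r12 m[φ0→slip] = [F, F, F]
r12 m[φ0→cld] = [F, F, F]
r12 m[φ1→slip] = [T, F, T]
r12 m[φ1→wind] = [F, F, F]
r12 m[φ2→cld] = [F, F, F]
r12 m[φ2→rain] = [F, F, F]
r12 m[φ3→slip] = [F, F, F]
r12 m[φ3→rain] = [F, F, F]
r12 m[slip→φ0] = [F, F, F]
r12 m[slip→φ1] = [F, F, F]
r12 m[slip→φ3] = [F, F, F]
r12 m[wind→φ1] = [T, T, T]
r12 m[cld→φ0] = [F, F, F]
r12 m[cld→φ2] = [F, F, F]
r12 m[rain→φ2] = [F, F, F]
r12 m[rain→φ3] = [F, F, F]
r13 m[φ0→slip] = [F, F, F]
r13 m[φ0→cld] = [F, F, F]
r13 m[φ1→slip] = [T, F, T]
r13 m[φ1→wind] = [F, F, F]
r13 m[φ2→cld] = [F, F, F]
r13 m[φ2→rain] = [F, F, F]
r13 m[φ3→slip] = [F, F, F]
r13 m[φ3→rain] = [F, F, F]
r13 m[slip→φ0] = [F, F, F]
r13 m[slip→φ1] = [F, F, F]
r13 m[slip→φ3] = [F, F, F]
r13 m[wind→φ1] = [T, T, T]
r13 m[cld→φ0] = [F, F, F]
r13 m[cld→φ2] = [F, F, F]
r13 m[rain→φ2] = [F, F, F]
r13 m[rain→φ3] = [F, F, F]
fixed point reached at round 13
messages reach a fixed point at round 13

CONVERGED at round 13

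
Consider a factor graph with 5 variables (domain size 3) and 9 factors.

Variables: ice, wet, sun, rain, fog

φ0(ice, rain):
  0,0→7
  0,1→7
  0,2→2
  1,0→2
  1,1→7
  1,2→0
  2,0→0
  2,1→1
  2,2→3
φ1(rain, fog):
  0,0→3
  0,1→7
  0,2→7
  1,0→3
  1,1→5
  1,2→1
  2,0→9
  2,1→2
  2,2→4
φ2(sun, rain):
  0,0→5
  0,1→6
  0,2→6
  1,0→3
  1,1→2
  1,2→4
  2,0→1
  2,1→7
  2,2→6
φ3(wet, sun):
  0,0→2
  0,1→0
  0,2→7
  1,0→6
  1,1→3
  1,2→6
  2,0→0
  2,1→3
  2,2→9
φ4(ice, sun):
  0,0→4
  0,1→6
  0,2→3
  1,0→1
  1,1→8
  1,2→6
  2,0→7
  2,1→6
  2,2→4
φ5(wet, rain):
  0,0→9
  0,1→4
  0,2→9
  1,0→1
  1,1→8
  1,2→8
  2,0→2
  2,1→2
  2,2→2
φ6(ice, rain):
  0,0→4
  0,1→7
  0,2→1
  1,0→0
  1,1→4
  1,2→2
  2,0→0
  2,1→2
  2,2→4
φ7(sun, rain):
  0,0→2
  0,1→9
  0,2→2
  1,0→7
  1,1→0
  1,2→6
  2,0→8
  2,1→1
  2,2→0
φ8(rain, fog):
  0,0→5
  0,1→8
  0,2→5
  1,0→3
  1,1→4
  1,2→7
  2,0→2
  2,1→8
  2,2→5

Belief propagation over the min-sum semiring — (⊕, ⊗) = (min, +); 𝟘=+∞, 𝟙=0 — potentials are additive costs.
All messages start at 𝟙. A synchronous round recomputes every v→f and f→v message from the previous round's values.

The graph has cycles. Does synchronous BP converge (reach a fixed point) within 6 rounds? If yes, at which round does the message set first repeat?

NOT CONVERGED within 6 rounds

init: all messages = 𝟙 over 3 values
r1 m[φ0→ice] = [2, 0, 0]
r1 m[φ0→rain] = [0, 1, 0]
r1 m[φ1→rain] = [3, 1, 2]
r1 m[φ1→fog] = [3, 2, 1]
r1 m[φ2→sun] = [5, 2, 1]
r1 m[φ2→rain] = [1, 2, 4]
r1 m[φ3→wet] = [0, 3, 0]
r1 m[φ3→sun] = [0, 0, 6]
r1 m[φ4→ice] = [3, 1, 4]
r1 m[φ4→sun] = [1, 6, 3]
r1 m[φ5→wet] = [4, 1, 2]
r1 m[φ5→rain] = [1, 2, 2]
r1 m[φ6→ice] = [1, 0, 0]
r1 m[φ6→rain] = [0, 2, 1]
r1 m[φ7→sun] = [2, 0, 0]
r1 m[φ7→rain] = [2, 0, 0]
r1 m[φ8→rain] = [5, 3, 2]
r1 m[φ8→fog] = [2, 4, 5]
r1 m[ice→φ0] = [0, 0, 0]
r1 m[ice→φ4] = [0, 0, 0]
r1 m[ice→φ6] = [0, 0, 0]
r1 m[wet→φ3] = [0, 0, 0]
r1 m[wet→φ5] = [0, 0, 0]
r1 m[sun→φ2] = [0, 0, 0]
r1 m[sun→φ3] = [0, 0, 0]
r1 m[sun→φ4] = [0, 0, 0]
r1 m[sun→φ7] = [0, 0, 0]
r1 m[rain→φ0] = [0, 0, 0]
r1 m[rain→φ1] = [0, 0, 0]
r1 m[rain→φ2] = [0, 0, 0]
r1 m[rain→φ5] = [0, 0, 0]
r1 m[rain→φ6] = [0, 0, 0]
r1 m[rain→φ7] = [0, 0, 0]
r1 m[rain→φ8] = [0, 0, 0]
r1 m[fog→φ1] = [0, 0, 0]
r1 m[fog→φ8] = [0, 0, 0]
r2 m[φ0→ice] = [2, 0, 0]
r2 m[φ0→rain] = [0, 1, 0]
r2 m[φ1→rain] = [3, 1, 2]
r2 m[φ1→fog] = [3, 2, 1]
r2 m[φ2→sun] = [5, 2, 1]
r2 m[φ2→rain] = [1, 2, 4]
r2 m[φ3→wet] = [0, 3, 0]
r2 m[φ3→sun] = [0, 0, 6]
r2 m[φ4→ice] = [3, 1, 4]
r2 m[φ4→sun] = [1, 6, 3]
r2 m[φ5→wet] = [4, 1, 2]
r2 m[φ5→rain] = [1, 2, 2]
r2 m[φ6→ice] = [1, 0, 0]
r2 m[φ6→rain] = [0, 2, 1]
r2 m[φ7→sun] = [2, 0, 0]
r2 m[φ7→rain] = [2, 0, 0]
r2 m[φ8→rain] = [5, 3, 2]
r2 m[φ8→fog] = [2, 4, 5]
r2 m[ice→φ0] = [4, 1, 4]
r2 m[ice→φ4] = [3, 0, 0]
r2 m[ice→φ6] = [5, 1, 4]
r2 m[wet→φ3] = [4, 1, 2]
r2 m[wet→φ5] = [0, 3, 0]
r2 m[sun→φ2] = [3, 6, 9]
r2 m[sun→φ3] = [8, 8, 4]
r2 m[sun→φ4] = [7, 2, 7]
r2 m[sun→φ7] = [6, 8, 10]
r2 m[rain→φ0] = [12, 10, 11]
r2 m[rain→φ1] = [9, 10, 9]
r2 m[rain→φ2] = [11, 9, 7]
r2 m[rain→φ5] = [11, 9, 9]
r2 m[rain→φ6] = [12, 9, 10]
r2 m[rain→φ7] = [10, 11, 11]
r2 m[rain→φ8] = [7, 8, 9]
r2 m[fog→φ1] = [2, 4, 5]
r2 m[fog→φ8] = [3, 2, 1]
r3 m[φ0→ice] = [13, 11, 11]
r3 m[φ0→rain] = [3, 5, 1]
r3 m[φ1→rain] = [5, 5, 6]
r3 m[φ1→fog] = [12, 11, 11]
r3 m[φ2→sun] = [13, 11, 12]
r3 m[φ2→rain] = [8, 8, 9]
r3 m[φ3→wet] = [8, 10, 8]
r3 m[φ3→sun] = [2, 4, 7]
r3 m[φ4→ice] = [8, 8, 8]
r3 m[φ4→sun] = [1, 6, 4]
r3 m[φ5→wet] = [13, 12, 11]
r3 m[φ5→rain] = [2, 2, 2]
r3 m[φ6→ice] = [11, 12, 11]
r3 m[φ6→rain] = [1, 5, 3]
r3 m[φ7→sun] = [12, 11, 11]
r3 m[φ7→rain] = [8, 8, 8]
r3 m[φ8→rain] = [6, 6, 5]
r3 m[φ8→fog] = [11, 12, 12]
r3 m[ice→φ0] = [4, 1, 4]
r3 m[ice→φ4] = [3, 0, 0]
r3 m[ice→φ6] = [5, 1, 4]
r3 m[wet→φ3] = [4, 1, 2]
r3 m[wet→φ5] = [0, 3, 0]
r3 m[sun→φ2] = [3, 6, 9]
r3 m[sun→φ3] = [8, 8, 4]
r3 m[sun→φ4] = [7, 2, 7]
r3 m[sun→φ7] = [6, 8, 10]
r3 m[rain→φ0] = [12, 10, 11]
r3 m[rain→φ1] = [9, 10, 9]
r3 m[rain→φ2] = [11, 9, 7]
r3 m[rain→φ5] = [11, 9, 9]
r3 m[rain→φ6] = [12, 9, 10]
r3 m[rain→φ7] = [10, 11, 11]
r3 m[rain→φ8] = [7, 8, 9]
r3 m[fog→φ1] = [2, 4, 5]
r3 m[fog→φ8] = [3, 2, 1]
r4 m[φ0→ice] = [13, 11, 11]
r4 m[φ0→rain] = [3, 5, 1]
r4 m[φ1→rain] = [5, 5, 6]
r4 m[φ1→fog] = [12, 11, 11]
r4 m[φ2→sun] = [13, 11, 12]
r4 m[φ2→rain] = [8, 8, 9]
r4 m[φ3→wet] = [8, 10, 8]
r4 m[φ3→sun] = [2, 4, 7]
r4 m[φ4→ice] = [8, 8, 8]
r4 m[φ4→sun] = [1, 6, 4]
r4 m[φ5→wet] = [13, 12, 11]
r4 m[φ5→rain] = [2, 2, 2]
r4 m[φ6→ice] = [11, 12, 11]
r4 m[φ6→rain] = [1, 5, 3]
r4 m[φ7→sun] = [12, 11, 11]
r4 m[φ7→rain] = [8, 8, 8]
r4 m[φ8→rain] = [6, 6, 5]
r4 m[φ8→fog] = [11, 12, 12]
r4 m[ice→φ0] = [19, 20, 19]
r4 m[ice→φ4] = [24, 23, 22]
r4 m[ice→φ6] = [21, 19, 19]
r4 m[wet→φ3] = [13, 12, 11]
r4 m[wet→φ5] = [8, 10, 8]
r4 m[sun→φ2] = [15, 21, 22]
r4 m[sun→φ3] = [26, 28, 27]
r4 m[sun→φ4] = [27, 26, 30]
r4 m[sun→φ7] = [16, 21, 23]
r4 m[rain→φ0] = [30, 34, 33]
r4 m[rain→φ1] = [28, 34, 28]
r4 m[rain→φ2] = [25, 31, 25]
r4 m[rain→φ5] = [31, 37, 32]
r4 m[rain→φ6] = [32, 34, 31]
r4 m[rain→φ7] = [25, 31, 26]
r4 m[rain→φ8] = [27, 33, 29]
r4 m[fog→φ1] = [11, 12, 12]
r4 m[fog→φ8] = [12, 11, 11]
r5 m[φ0→ice] = [35, 32, 30]
r5 m[φ0→rain] = [19, 20, 20]
r5 m[φ1→rain] = [14, 13, 14]
r5 m[φ1→fog] = [31, 30, 32]
r5 m[φ2→sun] = [30, 28, 26]
r5 m[φ2→rain] = [20, 21, 21]
r5 m[φ3→wet] = [28, 31, 26]
r5 m[φ3→sun] = [11, 13, 18]
r5 m[φ4→ice] = [31, 28, 32]
r5 m[φ4→sun] = [24, 28, 26]
r5 m[φ5→wet] = [40, 32, 33]
r5 m[φ5→rain] = [10, 10, 10]
r5 m[φ6→ice] = [32, 32, 32]
r5 m[φ6→rain] = [19, 21, 21]
r5 m[φ7→sun] = [27, 31, 26]
r5 m[φ7→rain] = [18, 21, 18]
r5 m[φ8→rain] = [16, 15, 14]
r5 m[φ8→fog] = [31, 35, 32]
r5 m[ice→φ0] = [19, 20, 19]
r5 m[ice→φ4] = [24, 23, 22]
r5 m[ice→φ6] = [21, 19, 19]
r5 m[wet→φ3] = [13, 12, 11]
r5 m[wet→φ5] = [8, 10, 8]
r5 m[sun→φ2] = [15, 21, 22]
r5 m[sun→φ3] = [26, 28, 27]
r5 m[sun→φ4] = [27, 26, 30]
r5 m[sun→φ7] = [16, 21, 23]
r5 m[rain→φ0] = [30, 34, 33]
r5 m[rain→φ1] = [28, 34, 28]
r5 m[rain→φ2] = [25, 31, 25]
r5 m[rain→φ5] = [31, 37, 32]
r5 m[rain→φ6] = [32, 34, 31]
r5 m[rain→φ7] = [25, 31, 26]
r5 m[rain→φ8] = [27, 33, 29]
r5 m[fog→φ1] = [11, 12, 12]
r5 m[fog→φ8] = [12, 11, 11]
r6 m[φ0→ice] = [35, 32, 30]
r6 m[φ0→rain] = [19, 20, 20]
r6 m[φ1→rain] = [14, 13, 14]
r6 m[φ1→fog] = [31, 30, 32]
r6 m[φ2→sun] = [30, 28, 26]
r6 m[φ2→rain] = [20, 21, 21]
r6 m[φ3→wet] = [28, 31, 26]
r6 m[φ3→sun] = [11, 13, 18]
r6 m[φ4→ice] = [31, 28, 32]
r6 m[φ4→sun] = [24, 28, 26]
r6 m[φ5→wet] = [40, 32, 33]
r6 m[φ5→rain] = [10, 10, 10]
r6 m[φ6→ice] = [32, 32, 32]
r6 m[φ6→rain] = [19, 21, 21]
r6 m[φ7→sun] = [27, 31, 26]
r6 m[φ7→rain] = [18, 21, 18]
r6 m[φ8→rain] = [16, 15, 14]
r6 m[φ8→fog] = [31, 35, 32]
r6 m[ice→φ0] = [63, 60, 64]
r6 m[ice→φ4] = [67, 64, 62]
r6 m[ice→φ6] = [66, 60, 62]
r6 m[wet→φ3] = [40, 32, 33]
r6 m[wet→φ5] = [28, 31, 26]
r6 m[sun→φ2] = [62, 72, 70]
r6 m[sun→φ3] = [81, 87, 78]
r6 m[sun→φ4] = [68, 72, 70]
r6 m[sun→φ7] = [65, 69, 70]
r6 m[rain→φ0] = [97, 101, 98]
r6 m[rain→φ1] = [102, 108, 104]
r6 m[rain→φ2] = [96, 100, 97]
r6 m[rain→φ5] = [106, 111, 108]
r6 m[rain→φ6] = [97, 100, 97]
r6 m[rain→φ7] = [98, 100, 100]
r6 m[rain→φ8] = [100, 106, 104]
r6 m[fog→φ1] = [31, 35, 32]
r6 m[fog→φ8] = [31, 30, 32]
no fixed point within 6 rounds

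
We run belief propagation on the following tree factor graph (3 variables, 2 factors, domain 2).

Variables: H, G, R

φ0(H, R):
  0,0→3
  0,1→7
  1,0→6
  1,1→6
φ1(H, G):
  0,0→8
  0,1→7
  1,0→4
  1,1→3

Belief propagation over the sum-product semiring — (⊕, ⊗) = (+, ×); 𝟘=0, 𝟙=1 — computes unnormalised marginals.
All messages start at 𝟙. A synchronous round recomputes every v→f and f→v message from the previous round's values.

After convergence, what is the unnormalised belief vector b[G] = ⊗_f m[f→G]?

init: all messages = 𝟙 over 2 values
r1 m[φ0→H] = [10, 12]
r1 m[φ0→R] = [9, 13]
r1 m[φ1→H] = [15, 7]
r1 m[φ1→G] = [12, 10]
r1 m[H→φ0] = [1, 1]
r1 m[H→φ1] = [1, 1]
r1 m[G→φ1] = [1, 1]
r1 m[R→φ0] = [1, 1]
r2 m[φ0→H] = [10, 12]
r2 m[φ0→R] = [9, 13]
r2 m[φ1→H] = [15, 7]
r2 m[φ1→G] = [12, 10]
r2 m[H→φ0] = [15, 7]
r2 m[H→φ1] = [10, 12]
r2 m[G→φ1] = [1, 1]
r2 m[R→φ0] = [1, 1]
r3 m[φ0→H] = [10, 12]
r3 m[φ0→R] = [87, 147]
r3 m[φ1→H] = [15, 7]
r3 m[φ1→G] = [128, 106]
r3 m[H→φ0] = [15, 7]
r3 m[H→φ1] = [10, 12]
r3 m[G→φ1] = [1, 1]
r3 m[R→φ0] = [1, 1]
r4 m[φ0→H] = [10, 12]
r4 m[φ0→R] = [87, 147]
r4 m[φ1→H] = [15, 7]
r4 m[φ1→G] = [128, 106]
r4 m[H→φ0] = [15, 7]
r4 m[H→φ1] = [10, 12]
r4 m[G→φ1] = [1, 1]
r4 m[R→φ0] = [1, 1]
fixed point reached at round 4
b[G] = ⊗ incoming = [128, 106]

b[G] = [128, 106]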